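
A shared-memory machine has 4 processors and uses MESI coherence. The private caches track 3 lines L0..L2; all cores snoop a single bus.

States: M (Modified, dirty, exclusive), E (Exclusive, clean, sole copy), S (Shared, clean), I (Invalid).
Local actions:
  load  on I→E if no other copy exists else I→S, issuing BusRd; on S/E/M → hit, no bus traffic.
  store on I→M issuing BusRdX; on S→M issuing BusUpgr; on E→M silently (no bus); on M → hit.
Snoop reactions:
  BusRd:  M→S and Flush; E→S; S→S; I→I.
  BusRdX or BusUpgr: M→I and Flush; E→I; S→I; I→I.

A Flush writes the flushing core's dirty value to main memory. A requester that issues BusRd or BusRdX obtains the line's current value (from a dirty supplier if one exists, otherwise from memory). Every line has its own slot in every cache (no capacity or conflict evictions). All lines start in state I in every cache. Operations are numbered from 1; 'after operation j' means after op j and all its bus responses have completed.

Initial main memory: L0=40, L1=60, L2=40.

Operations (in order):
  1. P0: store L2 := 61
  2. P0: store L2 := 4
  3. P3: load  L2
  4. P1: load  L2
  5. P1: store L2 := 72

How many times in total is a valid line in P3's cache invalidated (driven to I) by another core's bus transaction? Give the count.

[1] P0: store L2 := 61 | P0:M(61), P1:I, P2:I, P3:I | bus: BusRdX
[2] P0: store L2 := 4 | P0:M(4), P1:I, P2:I, P3:I | bus: none
[3] P3: load  L2 | P0:S(4), P1:I, P2:I, P3:S(4) | bus: BusRd,Flush
[4] P1: load  L2 | P0:S(4), P1:S(4), P2:I, P3:S(4) | bus: BusRd
[5] P1: store L2 := 72 | P0:I, P1:M(72), P2:I, P3:I | bus: BusUpgr

invalidations = 1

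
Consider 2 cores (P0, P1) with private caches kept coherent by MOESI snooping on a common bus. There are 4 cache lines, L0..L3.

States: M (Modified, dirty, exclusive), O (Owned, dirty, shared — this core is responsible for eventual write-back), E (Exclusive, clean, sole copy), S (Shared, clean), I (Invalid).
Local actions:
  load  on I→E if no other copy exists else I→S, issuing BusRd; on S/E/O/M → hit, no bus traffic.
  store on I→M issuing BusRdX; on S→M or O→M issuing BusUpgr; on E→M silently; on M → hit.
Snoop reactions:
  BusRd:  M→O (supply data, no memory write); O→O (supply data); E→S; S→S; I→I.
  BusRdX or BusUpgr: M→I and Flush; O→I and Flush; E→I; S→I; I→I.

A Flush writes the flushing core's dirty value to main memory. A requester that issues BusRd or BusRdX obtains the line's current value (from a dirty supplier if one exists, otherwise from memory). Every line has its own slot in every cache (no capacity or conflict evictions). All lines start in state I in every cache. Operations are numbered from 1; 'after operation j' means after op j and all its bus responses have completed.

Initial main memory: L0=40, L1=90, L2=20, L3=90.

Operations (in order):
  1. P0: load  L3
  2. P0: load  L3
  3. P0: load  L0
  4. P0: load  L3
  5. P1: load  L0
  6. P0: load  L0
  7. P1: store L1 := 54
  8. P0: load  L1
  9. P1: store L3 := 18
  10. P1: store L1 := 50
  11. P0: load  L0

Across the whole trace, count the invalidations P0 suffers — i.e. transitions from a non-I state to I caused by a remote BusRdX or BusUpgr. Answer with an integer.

invalidations = 2

1. P0: load  L3  bus=[BusRd]  L3: P0=E P1=I  mem[L3]=90
2. P0: load  L3  bus=[-]  L3: P0=E P1=I  mem[L3]=90
3. P0: load  L0  bus=[BusRd]  L0: P0=E P1=I  mem[L0]=40
4. P0: load  L3  bus=[-]  L3: P0=E P1=I  mem[L3]=90
5. P1: load  L0  bus=[BusRd]  L0: P0=S P1=S  mem[L0]=40
6. P0: load  L0  bus=[-]  L0: P0=S P1=S  mem[L0]=40
7. P1: store L1 := 54  bus=[BusRdX]  L1: P0=I P1=M  mem[L1]=90
8. P0: load  L1  bus=[BusRd]  L1: P0=S P1=O  mem[L1]=90
9. P1: store L3 := 18  bus=[BusRdX]  L3: P0=I P1=M  mem[L3]=90
10. P1: store L1 := 50  bus=[BusUpgr]  L1: P0=I P1=M  mem[L1]=90
11. P0: load  L0  bus=[-]  L0: P0=S P1=S  mem[L0]=40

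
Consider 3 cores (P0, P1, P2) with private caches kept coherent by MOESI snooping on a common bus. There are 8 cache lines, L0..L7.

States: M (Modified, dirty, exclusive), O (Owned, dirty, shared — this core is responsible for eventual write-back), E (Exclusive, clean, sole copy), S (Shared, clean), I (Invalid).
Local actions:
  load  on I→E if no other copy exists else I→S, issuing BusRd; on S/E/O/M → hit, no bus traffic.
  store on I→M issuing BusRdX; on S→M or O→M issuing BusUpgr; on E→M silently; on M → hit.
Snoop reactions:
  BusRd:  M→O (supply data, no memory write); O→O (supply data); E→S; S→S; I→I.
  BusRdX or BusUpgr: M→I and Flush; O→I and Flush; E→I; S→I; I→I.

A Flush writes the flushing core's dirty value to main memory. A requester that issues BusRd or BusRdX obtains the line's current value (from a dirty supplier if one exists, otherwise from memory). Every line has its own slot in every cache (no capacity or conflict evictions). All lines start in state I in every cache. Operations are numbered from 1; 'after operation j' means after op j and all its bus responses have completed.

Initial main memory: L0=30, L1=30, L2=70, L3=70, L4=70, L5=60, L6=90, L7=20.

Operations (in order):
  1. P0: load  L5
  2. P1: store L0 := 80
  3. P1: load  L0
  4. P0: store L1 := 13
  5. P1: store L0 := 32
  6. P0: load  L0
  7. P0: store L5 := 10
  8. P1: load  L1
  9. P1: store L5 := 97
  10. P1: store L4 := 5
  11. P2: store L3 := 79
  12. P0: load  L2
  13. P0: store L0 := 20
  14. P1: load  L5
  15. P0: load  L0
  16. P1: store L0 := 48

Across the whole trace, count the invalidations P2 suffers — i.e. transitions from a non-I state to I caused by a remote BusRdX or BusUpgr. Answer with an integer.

invalidations = 0

1. P0: load  L5  bus=[BusRd]  L5: P0=E P1=I P2=I  mem[L5]=60
2. P1: store L0 := 80  bus=[BusRdX]  L0: P0=I P1=M P2=I  mem[L0]=30
3. P1: load  L0  bus=[-]  L0: P0=I P1=M P2=I  mem[L0]=30
4. P0: store L1 := 13  bus=[BusRdX]  L1: P0=M P1=I P2=I  mem[L1]=30
5. P1: store L0 := 32  bus=[-]  L0: P0=I P1=M P2=I  mem[L0]=30
6. P0: load  L0  bus=[BusRd]  L0: P0=S P1=O P2=I  mem[L0]=30
7. P0: store L5 := 10  bus=[-]  L5: P0=M P1=I P2=I  mem[L5]=60
8. P1: load  L1  bus=[BusRd]  L1: P0=O P1=S P2=I  mem[L1]=30
9. P1: store L5 := 97  bus=[BusRdX,Flush]  L5: P0=I P1=M P2=I  mem[L5]=10
10. P1: store L4 := 5  bus=[BusRdX]  L4: P0=I P1=M P2=I  mem[L4]=70
11. P2: store L3 := 79  bus=[BusRdX]  L3: P0=I P1=I P2=M  mem[L3]=70
12. P0: load  L2  bus=[BusRd]  L2: P0=E P1=I P2=I  mem[L2]=70
13. P0: store L0 := 20  bus=[BusUpgr,Flush]  L0: P0=M P1=I P2=I  mem[L0]=32
14. P1: load  L5  bus=[-]  L5: P0=I P1=M P2=I  mem[L5]=10
15. P0: load  L0  bus=[-]  L0: P0=M P1=I P2=I  mem[L0]=32
16. P1: store L0 := 48  bus=[BusRdX,Flush]  L0: P0=I P1=M P2=I  mem[L0]=20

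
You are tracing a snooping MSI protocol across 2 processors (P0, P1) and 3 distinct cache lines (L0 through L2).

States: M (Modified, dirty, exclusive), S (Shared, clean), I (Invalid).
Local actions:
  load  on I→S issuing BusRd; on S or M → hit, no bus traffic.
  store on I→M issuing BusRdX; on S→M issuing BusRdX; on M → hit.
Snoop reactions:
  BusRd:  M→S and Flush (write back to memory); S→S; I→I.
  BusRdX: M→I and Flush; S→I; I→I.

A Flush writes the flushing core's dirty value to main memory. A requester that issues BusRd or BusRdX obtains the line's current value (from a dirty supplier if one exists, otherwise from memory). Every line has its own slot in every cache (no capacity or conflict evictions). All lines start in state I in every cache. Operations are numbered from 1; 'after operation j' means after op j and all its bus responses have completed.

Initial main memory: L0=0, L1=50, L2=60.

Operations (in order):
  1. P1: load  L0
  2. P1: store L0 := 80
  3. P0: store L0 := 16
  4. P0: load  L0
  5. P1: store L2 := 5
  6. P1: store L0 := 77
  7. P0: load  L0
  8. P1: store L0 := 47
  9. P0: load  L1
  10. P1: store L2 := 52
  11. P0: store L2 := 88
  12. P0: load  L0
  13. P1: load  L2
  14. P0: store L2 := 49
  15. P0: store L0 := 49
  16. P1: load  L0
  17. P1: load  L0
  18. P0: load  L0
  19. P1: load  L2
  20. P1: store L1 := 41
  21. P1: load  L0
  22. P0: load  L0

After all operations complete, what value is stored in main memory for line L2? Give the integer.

memory[L2] = 49

[1] P1: load  L0 | P0:I, P1:S(0) | bus: BusRd
[2] P1: store L0 := 80 | P0:I, P1:M(80) | bus: BusRdX
[3] P0: store L0 := 16 | P0:M(16), P1:I | bus: BusRdX,Flush
[4] P0: load  L0 | P0:M(16), P1:I | bus: none
[5] P1: store L2 := 5 | P0:I, P1:M(5) | bus: BusRdX
[6] P1: store L0 := 77 | P0:I, P1:M(77) | bus: BusRdX,Flush
[7] P0: load  L0 | P0:S(77), P1:S(77) | bus: BusRd,Flush
[8] P1: store L0 := 47 | P0:I, P1:M(47) | bus: BusRdX
[9] P0: load  L1 | P0:S(50), P1:I | bus: BusRd
[10] P1: store L2 := 52 | P0:I, P1:M(52) | bus: none
[11] P0: store L2 := 88 | P0:M(88), P1:I | bus: BusRdX,Flush
[12] P0: load  L0 | P0:S(47), P1:S(47) | bus: BusRd,Flush
[13] P1: load  L2 | P0:S(88), P1:S(88) | bus: BusRd,Flush
[14] P0: store L2 := 49 | P0:M(49), P1:I | bus: BusRdX
[15] P0: store L0 := 49 | P0:M(49), P1:I | bus: BusRdX
[16] P1: load  L0 | P0:S(49), P1:S(49) | bus: BusRd,Flush
[17] P1: load  L0 | P0:S(49), P1:S(49) | bus: none
[18] P0: load  L0 | P0:S(49), P1:S(49) | bus: none
[19] P1: load  L2 | P0:S(49), P1:S(49) | bus: BusRd,Flush
[20] P1: store L1 := 41 | P0:I, P1:M(41) | bus: BusRdX
[21] P1: load  L0 | P0:S(49), P1:S(49) | bus: none
[22] P0: load  L0 | P0:S(49), P1:S(49) | bus: none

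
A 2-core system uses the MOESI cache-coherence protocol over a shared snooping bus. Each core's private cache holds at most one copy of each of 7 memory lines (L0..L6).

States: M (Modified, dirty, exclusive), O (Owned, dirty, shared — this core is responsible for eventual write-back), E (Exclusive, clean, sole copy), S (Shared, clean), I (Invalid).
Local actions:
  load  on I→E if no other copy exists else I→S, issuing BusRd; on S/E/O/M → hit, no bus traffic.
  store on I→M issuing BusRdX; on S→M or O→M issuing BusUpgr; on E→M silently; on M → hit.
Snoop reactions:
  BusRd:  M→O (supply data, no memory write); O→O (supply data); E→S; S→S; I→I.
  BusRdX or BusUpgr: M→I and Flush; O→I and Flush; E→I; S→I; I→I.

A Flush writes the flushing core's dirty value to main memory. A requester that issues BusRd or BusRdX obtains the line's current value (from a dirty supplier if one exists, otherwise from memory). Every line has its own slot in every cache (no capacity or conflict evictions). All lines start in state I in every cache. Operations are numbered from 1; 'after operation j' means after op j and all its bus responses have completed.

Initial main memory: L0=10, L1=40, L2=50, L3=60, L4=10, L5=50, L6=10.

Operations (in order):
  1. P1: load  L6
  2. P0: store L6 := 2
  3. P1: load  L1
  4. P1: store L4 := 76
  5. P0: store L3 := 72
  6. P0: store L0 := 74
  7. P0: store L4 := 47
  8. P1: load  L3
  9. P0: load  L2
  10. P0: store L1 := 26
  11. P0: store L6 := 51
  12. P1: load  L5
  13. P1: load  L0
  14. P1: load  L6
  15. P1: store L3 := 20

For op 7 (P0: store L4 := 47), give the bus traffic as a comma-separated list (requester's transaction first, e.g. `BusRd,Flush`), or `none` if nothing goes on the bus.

  op1 P1: load  L6 → I/E on L6; bus BusRd; mem=10
  op2 P0: store L6 := 2 → M/I on L6; bus BusRdX; mem=10
  op3 P1: load  L1 → I/E on L1; bus BusRd; mem=40
  op4 P1: store L4 := 76 → I/M on L4; bus BusRdX; mem=10
  op5 P0: store L3 := 72 → M/I on L3; bus BusRdX; mem=60
  op6 P0: store L0 := 74 → M/I on L0; bus BusRdX; mem=10
  op7 P0: store L4 := 47 → M/I on L4; bus BusRdX Flush; mem=76
  op8 P1: load  L3 → O/S on L3; bus BusRd; mem=60
  op9 P0: load  L2 → E/I on L2; bus BusRd; mem=50
  op10 P0: store L1 := 26 → M/I on L1; bus BusRdX; mem=40
  op11 P0: store L6 := 51 → M/I on L6; bus (none); mem=10
  op12 P1: load  L5 → I/E on L5; bus BusRd; mem=50
  op13 P1: load  L0 → O/S on L0; bus BusRd; mem=10
  op14 P1: load  L6 → O/S on L6; bus BusRd; mem=10
  op15 P1: store L3 := 20 → I/M on L3; bus BusUpgr Flush; mem=72

bus = BusRdX,Flush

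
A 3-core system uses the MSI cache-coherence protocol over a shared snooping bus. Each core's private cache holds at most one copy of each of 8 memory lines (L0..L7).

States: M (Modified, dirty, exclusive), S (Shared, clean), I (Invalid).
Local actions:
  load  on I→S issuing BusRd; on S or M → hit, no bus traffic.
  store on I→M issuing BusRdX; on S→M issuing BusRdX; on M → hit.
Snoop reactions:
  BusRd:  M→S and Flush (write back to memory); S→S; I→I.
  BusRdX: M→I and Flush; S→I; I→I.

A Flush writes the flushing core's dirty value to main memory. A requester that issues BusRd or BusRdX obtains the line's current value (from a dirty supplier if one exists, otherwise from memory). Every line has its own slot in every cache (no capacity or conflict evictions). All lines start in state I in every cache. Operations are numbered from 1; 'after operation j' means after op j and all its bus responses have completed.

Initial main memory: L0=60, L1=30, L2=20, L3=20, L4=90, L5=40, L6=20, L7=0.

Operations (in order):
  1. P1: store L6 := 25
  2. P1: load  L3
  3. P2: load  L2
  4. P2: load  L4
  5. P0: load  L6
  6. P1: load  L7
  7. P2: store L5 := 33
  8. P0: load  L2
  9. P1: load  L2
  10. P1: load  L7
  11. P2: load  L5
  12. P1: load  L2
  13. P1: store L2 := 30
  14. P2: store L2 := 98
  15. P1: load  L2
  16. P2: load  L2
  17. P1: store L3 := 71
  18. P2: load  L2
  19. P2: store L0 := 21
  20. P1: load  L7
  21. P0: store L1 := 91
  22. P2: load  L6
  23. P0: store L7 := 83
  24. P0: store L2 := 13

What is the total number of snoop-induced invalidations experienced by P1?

1. P1: store L6 := 25  bus=[BusRdX]  L6: P0=I P1=M P2=I  mem[L6]=20
2. P1: load  L3  bus=[BusRd]  L3: P0=I P1=S P2=I  mem[L3]=20
3. P2: load  L2  bus=[BusRd]  L2: P0=I P1=I P2=S  mem[L2]=20
4. P2: load  L4  bus=[BusRd]  L4: P0=I P1=I P2=S  mem[L4]=90
5. P0: load  L6  bus=[BusRd,Flush]  L6: P0=S P1=S P2=I  mem[L6]=25
6. P1: load  L7  bus=[BusRd]  L7: P0=I P1=S P2=I  mem[L7]=0
7. P2: store L5 := 33  bus=[BusRdX]  L5: P0=I P1=I P2=M  mem[L5]=40
8. P0: load  L2  bus=[BusRd]  L2: P0=S P1=I P2=S  mem[L2]=20
9. P1: load  L2  bus=[BusRd]  L2: P0=S P1=S P2=S  mem[L2]=20
10. P1: load  L7  bus=[-]  L7: P0=I P1=S P2=I  mem[L7]=0
11. P2: load  L5  bus=[-]  L5: P0=I P1=I P2=M  mem[L5]=40
12. P1: load  L2  bus=[-]  L2: P0=S P1=S P2=S  mem[L2]=20
13. P1: store L2 := 30  bus=[BusRdX]  L2: P0=I P1=M P2=I  mem[L2]=20
14. P2: store L2 := 98  bus=[BusRdX,Flush]  L2: P0=I P1=I P2=M  mem[L2]=30
15. P1: load  L2  bus=[BusRd,Flush]  L2: P0=I P1=S P2=S  mem[L2]=98
16. P2: load  L2  bus=[-]  L2: P0=I P1=S P2=S  mem[L2]=98
17. P1: store L3 := 71  bus=[BusRdX]  L3: P0=I P1=M P2=I  mem[L3]=20
18. P2: load  L2  bus=[-]  L2: P0=I P1=S P2=S  mem[L2]=98
19. P2: store L0 := 21  bus=[BusRdX]  L0: P0=I P1=I P2=M  mem[L0]=60
20. P1: load  L7  bus=[-]  L7: P0=I P1=S P2=I  mem[L7]=0
21. P0: store L1 := 91  bus=[BusRdX]  L1: P0=M P1=I P2=I  mem[L1]=30
22. P2: load  L6  bus=[BusRd]  L6: P0=S P1=S P2=S  mem[L6]=25
23. P0: store L7 := 83  bus=[BusRdX]  L7: P0=M P1=I P2=I  mem[L7]=0
24. P0: store L2 := 13  bus=[BusRdX]  L2: P0=M P1=I P2=I  mem[L2]=98

invalidations = 3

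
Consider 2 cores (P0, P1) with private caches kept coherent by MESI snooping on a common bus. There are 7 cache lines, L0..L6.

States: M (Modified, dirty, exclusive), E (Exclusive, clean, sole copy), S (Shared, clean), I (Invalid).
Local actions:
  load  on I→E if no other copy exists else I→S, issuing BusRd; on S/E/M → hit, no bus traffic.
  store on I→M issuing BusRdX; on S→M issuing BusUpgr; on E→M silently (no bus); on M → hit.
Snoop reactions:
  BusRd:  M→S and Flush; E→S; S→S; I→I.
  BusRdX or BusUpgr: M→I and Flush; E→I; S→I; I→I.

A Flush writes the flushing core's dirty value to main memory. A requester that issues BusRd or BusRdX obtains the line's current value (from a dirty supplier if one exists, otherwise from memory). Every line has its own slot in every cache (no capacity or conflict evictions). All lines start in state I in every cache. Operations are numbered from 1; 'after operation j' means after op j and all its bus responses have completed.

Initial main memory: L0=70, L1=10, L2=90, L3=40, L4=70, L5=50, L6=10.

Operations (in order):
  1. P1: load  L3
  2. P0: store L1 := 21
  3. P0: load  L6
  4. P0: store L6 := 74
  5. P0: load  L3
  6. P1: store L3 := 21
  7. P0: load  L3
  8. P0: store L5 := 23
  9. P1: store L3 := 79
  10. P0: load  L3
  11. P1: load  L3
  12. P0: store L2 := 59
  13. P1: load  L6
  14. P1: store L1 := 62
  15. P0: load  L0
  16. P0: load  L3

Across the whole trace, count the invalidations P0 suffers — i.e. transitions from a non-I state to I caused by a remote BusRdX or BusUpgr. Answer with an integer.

1. P1: load  L3  bus=[BusRd]  L3: P0=I P1=E  mem[L3]=40
2. P0: store L1 := 21  bus=[BusRdX]  L1: P0=M P1=I  mem[L1]=10
3. P0: load  L6  bus=[BusRd]  L6: P0=E P1=I  mem[L6]=10
4. P0: store L6 := 74  bus=[-]  L6: P0=M P1=I  mem[L6]=10
5. P0: load  L3  bus=[BusRd]  L3: P0=S P1=S  mem[L3]=40
6. P1: store L3 := 21  bus=[BusUpgr]  L3: P0=I P1=M  mem[L3]=40
7. P0: load  L3  bus=[BusRd,Flush]  L3: P0=S P1=S  mem[L3]=21
8. P0: store L5 := 23  bus=[BusRdX]  L5: P0=M P1=I  mem[L5]=50
9. P1: store L3 := 79  bus=[BusUpgr]  L3: P0=I P1=M  mem[L3]=21
10. P0: load  L3  bus=[BusRd,Flush]  L3: P0=S P1=S  mem[L3]=79
11. P1: load  L3  bus=[-]  L3: P0=S P1=S  mem[L3]=79
12. P0: store L2 := 59  bus=[BusRdX]  L2: P0=M P1=I  mem[L2]=90
13. P1: load  L6  bus=[BusRd,Flush]  L6: P0=S P1=S  mem[L6]=74
14. P1: store L1 := 62  bus=[BusRdX,Flush]  L1: P0=I P1=M  mem[L1]=21
15. P0: load  L0  bus=[BusRd]  L0: P0=E P1=I  mem[L0]=70
16. P0: load  L3  bus=[-]  L3: P0=S P1=S  mem[L3]=79

invalidations = 3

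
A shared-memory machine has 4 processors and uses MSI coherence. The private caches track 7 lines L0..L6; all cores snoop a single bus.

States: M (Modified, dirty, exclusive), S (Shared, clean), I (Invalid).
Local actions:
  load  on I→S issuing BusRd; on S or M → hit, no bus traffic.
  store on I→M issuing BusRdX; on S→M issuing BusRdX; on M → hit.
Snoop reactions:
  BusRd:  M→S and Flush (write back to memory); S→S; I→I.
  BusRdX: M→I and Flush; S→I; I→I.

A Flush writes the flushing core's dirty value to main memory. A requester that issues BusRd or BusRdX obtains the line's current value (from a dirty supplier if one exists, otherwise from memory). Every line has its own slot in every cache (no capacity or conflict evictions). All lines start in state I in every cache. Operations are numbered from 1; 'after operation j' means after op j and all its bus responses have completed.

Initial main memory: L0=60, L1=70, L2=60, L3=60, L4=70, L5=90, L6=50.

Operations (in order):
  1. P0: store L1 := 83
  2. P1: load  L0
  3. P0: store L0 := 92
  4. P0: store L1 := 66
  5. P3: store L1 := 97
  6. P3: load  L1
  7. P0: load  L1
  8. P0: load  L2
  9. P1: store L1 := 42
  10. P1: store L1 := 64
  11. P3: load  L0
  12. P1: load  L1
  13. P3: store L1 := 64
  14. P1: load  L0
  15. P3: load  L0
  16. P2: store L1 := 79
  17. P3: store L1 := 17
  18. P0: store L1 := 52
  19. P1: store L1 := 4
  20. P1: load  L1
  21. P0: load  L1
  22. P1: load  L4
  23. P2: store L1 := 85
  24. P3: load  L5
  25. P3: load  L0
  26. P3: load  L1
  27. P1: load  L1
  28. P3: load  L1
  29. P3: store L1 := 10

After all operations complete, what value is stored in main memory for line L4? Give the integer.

1. P0: store L1 := 83  bus=[BusRdX]  L1: P0=M P1=I P2=I P3=I  mem[L1]=70
2. P1: load  L0  bus=[BusRd]  L0: P0=I P1=S P2=I P3=I  mem[L0]=60
3. P0: store L0 := 92  bus=[BusRdX]  L0: P0=M P1=I P2=I P3=I  mem[L0]=60
4. P0: store L1 := 66  bus=[-]  L1: P0=M P1=I P2=I P3=I  mem[L1]=70
5. P3: store L1 := 97  bus=[BusRdX,Flush]  L1: P0=I P1=I P2=I P3=M  mem[L1]=66
6. P3: load  L1  bus=[-]  L1: P0=I P1=I P2=I P3=M  mem[L1]=66
7. P0: load  L1  bus=[BusRd,Flush]  L1: P0=S P1=I P2=I P3=S  mem[L1]=97
8. P0: load  L2  bus=[BusRd]  L2: P0=S P1=I P2=I P3=I  mem[L2]=60
9. P1: store L1 := 42  bus=[BusRdX]  L1: P0=I P1=M P2=I P3=I  mem[L1]=97
10. P1: store L1 := 64  bus=[-]  L1: P0=I P1=M P2=I P3=I  mem[L1]=97
11. P3: load  L0  bus=[BusRd,Flush]  L0: P0=S P1=I P2=I P3=S  mem[L0]=92
12. P1: load  L1  bus=[-]  L1: P0=I P1=M P2=I P3=I  mem[L1]=97
13. P3: store L1 := 64  bus=[BusRdX,Flush]  L1: P0=I P1=I P2=I P3=M  mem[L1]=64
14. P1: load  L0  bus=[BusRd]  L0: P0=S P1=S P2=I P3=S  mem[L0]=92
15. P3: load  L0  bus=[-]  L0: P0=S P1=S P2=I P3=S  mem[L0]=92
16. P2: store L1 := 79  bus=[BusRdX,Flush]  L1: P0=I P1=I P2=M P3=I  mem[L1]=64
17. P3: store L1 := 17  bus=[BusRdX,Flush]  L1: P0=I P1=I P2=I P3=M  mem[L1]=79
18. P0: store L1 := 52  bus=[BusRdX,Flush]  L1: P0=M P1=I P2=I P3=I  mem[L1]=17
19. P1: store L1 := 4  bus=[BusRdX,Flush]  L1: P0=I P1=M P2=I P3=I  mem[L1]=52
20. P1: load  L1  bus=[-]  L1: P0=I P1=M P2=I P3=I  mem[L1]=52
21. P0: load  L1  bus=[BusRd,Flush]  L1: P0=S P1=S P2=I P3=I  mem[L1]=4
22. P1: load  L4  bus=[BusRd]  L4: P0=I P1=S P2=I P3=I  mem[L4]=70
23. P2: store L1 := 85  bus=[BusRdX]  L1: P0=I P1=I P2=M P3=I  mem[L1]=4
24. P3: load  L5  bus=[BusRd]  L5: P0=I P1=I P2=I P3=S  mem[L5]=90
25. P3: load  L0  bus=[-]  L0: P0=S P1=S P2=I P3=S  mem[L0]=92
26. P3: load  L1  bus=[BusRd,Flush]  L1: P0=I P1=I P2=S P3=S  mem[L1]=85
27. P1: load  L1  bus=[BusRd]  L1: P0=I P1=S P2=S P3=S  mem[L1]=85
28. P3: load  L1  bus=[-]  L1: P0=I P1=S P2=S P3=S  mem[L1]=85
29. P3: store L1 := 10  bus=[BusRdX]  L1: P0=I P1=I P2=I P3=M  mem[L1]=85

memory[L4] = 70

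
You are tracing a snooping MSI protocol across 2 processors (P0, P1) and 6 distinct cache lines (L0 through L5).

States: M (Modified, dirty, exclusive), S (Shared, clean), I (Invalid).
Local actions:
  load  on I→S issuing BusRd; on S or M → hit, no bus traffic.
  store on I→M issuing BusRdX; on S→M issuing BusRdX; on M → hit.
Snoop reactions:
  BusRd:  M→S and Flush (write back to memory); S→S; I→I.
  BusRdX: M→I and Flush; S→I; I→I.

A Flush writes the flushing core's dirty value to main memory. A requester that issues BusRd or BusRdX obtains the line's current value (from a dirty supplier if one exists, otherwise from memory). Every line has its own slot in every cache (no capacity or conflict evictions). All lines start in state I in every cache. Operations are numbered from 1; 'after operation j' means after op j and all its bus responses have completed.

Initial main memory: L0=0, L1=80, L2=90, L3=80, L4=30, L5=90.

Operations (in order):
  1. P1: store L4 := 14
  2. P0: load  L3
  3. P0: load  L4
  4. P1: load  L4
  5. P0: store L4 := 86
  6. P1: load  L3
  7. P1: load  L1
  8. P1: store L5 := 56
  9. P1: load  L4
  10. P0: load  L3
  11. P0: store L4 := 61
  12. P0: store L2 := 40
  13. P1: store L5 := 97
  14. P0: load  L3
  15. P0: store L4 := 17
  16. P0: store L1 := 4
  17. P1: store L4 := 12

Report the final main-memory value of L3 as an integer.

1. P1: store L4 := 14  bus=[BusRdX]  L4: P0=I P1=M  mem[L4]=30
2. P0: load  L3  bus=[BusRd]  L3: P0=S P1=I  mem[L3]=80
3. P0: load  L4  bus=[BusRd,Flush]  L4: P0=S P1=S  mem[L4]=14
4. P1: load  L4  bus=[-]  L4: P0=S P1=S  mem[L4]=14
5. P0: store L4 := 86  bus=[BusRdX]  L4: P0=M P1=I  mem[L4]=14
6. P1: load  L3  bus=[BusRd]  L3: P0=S P1=S  mem[L3]=80
7. P1: load  L1  bus=[BusRd]  L1: P0=I P1=S  mem[L1]=80
8. P1: store L5 := 56  bus=[BusRdX]  L5: P0=I P1=M  mem[L5]=90
9. P1: load  L4  bus=[BusRd,Flush]  L4: P0=S P1=S  mem[L4]=86
10. P0: load  L3  bus=[-]  L3: P0=S P1=S  mem[L3]=80
11. P0: store L4 := 61  bus=[BusRdX]  L4: P0=M P1=I  mem[L4]=86
12. P0: store L2 := 40  bus=[BusRdX]  L2: P0=M P1=I  mem[L2]=90
13. P1: store L5 := 97  bus=[-]  L5: P0=I P1=M  mem[L5]=90
14. P0: load  L3  bus=[-]  L3: P0=S P1=S  mem[L3]=80
15. P0: store L4 := 17  bus=[-]  L4: P0=M P1=I  mem[L4]=86
16. P0: store L1 := 4  bus=[BusRdX]  L1: P0=M P1=I  mem[L1]=80
17. P1: store L4 := 12  bus=[BusRdX,Flush]  L4: P0=I P1=M  mem[L4]=17

memory[L3] = 80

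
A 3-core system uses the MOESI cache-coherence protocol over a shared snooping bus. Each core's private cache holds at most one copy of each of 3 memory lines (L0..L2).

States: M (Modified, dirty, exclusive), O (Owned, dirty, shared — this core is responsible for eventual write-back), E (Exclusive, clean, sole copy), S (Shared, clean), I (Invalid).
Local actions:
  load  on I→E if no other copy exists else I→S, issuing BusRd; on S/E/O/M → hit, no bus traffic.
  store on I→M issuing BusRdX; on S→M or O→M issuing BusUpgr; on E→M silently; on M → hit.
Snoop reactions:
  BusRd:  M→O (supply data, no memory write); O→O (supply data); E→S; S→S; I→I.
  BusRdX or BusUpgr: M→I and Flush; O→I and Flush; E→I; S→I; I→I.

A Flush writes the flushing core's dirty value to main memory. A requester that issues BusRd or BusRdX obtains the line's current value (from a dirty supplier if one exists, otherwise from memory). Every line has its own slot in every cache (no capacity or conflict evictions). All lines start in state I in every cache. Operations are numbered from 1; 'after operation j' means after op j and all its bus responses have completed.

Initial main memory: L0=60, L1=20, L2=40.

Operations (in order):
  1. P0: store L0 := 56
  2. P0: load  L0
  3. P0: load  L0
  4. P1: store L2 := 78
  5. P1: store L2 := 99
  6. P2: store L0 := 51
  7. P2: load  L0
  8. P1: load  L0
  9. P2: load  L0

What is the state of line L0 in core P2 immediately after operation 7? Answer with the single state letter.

1. P0: store L0 := 56  bus=[BusRdX]  L0: P0=M P1=I P2=I  mem[L0]=60
2. P0: load  L0  bus=[-]  L0: P0=M P1=I P2=I  mem[L0]=60
3. P0: load  L0  bus=[-]  L0: P0=M P1=I P2=I  mem[L0]=60
4. P1: store L2 := 78  bus=[BusRdX]  L2: P0=I P1=M P2=I  mem[L2]=40
5. P1: store L2 := 99  bus=[-]  L2: P0=I P1=M P2=I  mem[L2]=40
6. P2: store L0 := 51  bus=[BusRdX,Flush]  L0: P0=I P1=I P2=M  mem[L0]=56
7. P2: load  L0  bus=[-]  L0: P0=I P1=I P2=M  mem[L0]=56
8. P1: load  L0  bus=[BusRd]  L0: P0=I P1=S P2=O  mem[L0]=56
9. P2: load  L0  bus=[-]  L0: P0=I P1=S P2=O  mem[L0]=56

state = M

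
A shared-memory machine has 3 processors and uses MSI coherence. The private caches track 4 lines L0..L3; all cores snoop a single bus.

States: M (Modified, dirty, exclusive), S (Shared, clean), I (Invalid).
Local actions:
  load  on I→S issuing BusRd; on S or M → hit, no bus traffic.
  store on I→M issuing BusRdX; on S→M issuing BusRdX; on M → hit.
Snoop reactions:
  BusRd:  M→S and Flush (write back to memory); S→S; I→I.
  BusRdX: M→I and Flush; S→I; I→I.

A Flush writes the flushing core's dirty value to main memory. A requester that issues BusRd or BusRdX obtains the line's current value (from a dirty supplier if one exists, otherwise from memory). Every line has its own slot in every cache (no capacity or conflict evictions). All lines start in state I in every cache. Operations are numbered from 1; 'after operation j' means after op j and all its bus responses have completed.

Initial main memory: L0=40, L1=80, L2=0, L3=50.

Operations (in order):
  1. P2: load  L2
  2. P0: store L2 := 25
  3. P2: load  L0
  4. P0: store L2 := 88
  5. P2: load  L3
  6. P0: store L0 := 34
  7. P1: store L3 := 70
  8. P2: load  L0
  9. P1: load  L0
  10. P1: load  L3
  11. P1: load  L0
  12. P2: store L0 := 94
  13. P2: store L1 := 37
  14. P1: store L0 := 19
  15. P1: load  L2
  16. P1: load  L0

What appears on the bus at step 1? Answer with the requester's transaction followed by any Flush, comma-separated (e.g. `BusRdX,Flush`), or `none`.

bus = BusRd

  op1 P2: load  L2 → I/I/S on L2; bus BusRd; mem=0
  op2 P0: store L2 := 25 → M/I/I on L2; bus BusRdX; mem=0
  op3 P2: load  L0 → I/I/S on L0; bus BusRd; mem=40
  op4 P0: store L2 := 88 → M/I/I on L2; bus (none); mem=0
  op5 P2: load  L3 → I/I/S on L3; bus BusRd; mem=50
  op6 P0: store L0 := 34 → M/I/I on L0; bus BusRdX; mem=40
  op7 P1: store L3 := 70 → I/M/I on L3; bus BusRdX; mem=50
  op8 P2: load  L0 → S/I/S on L0; bus BusRd Flush; mem=34
  op9 P1: load  L0 → S/S/S on L0; bus BusRd; mem=34
  op10 P1: load  L3 → I/M/I on L3; bus (none); mem=50
  op11 P1: load  L0 → S/S/S on L0; bus (none); mem=34
  op12 P2: store L0 := 94 → I/I/M on L0; bus BusRdX; mem=34
  op13 P2: store L1 := 37 → I/I/M on L1; bus BusRdX; mem=80
  op14 P1: store L0 := 19 → I/M/I on L0; bus BusRdX Flush; mem=94
  op15 P1: load  L2 → S/S/I on L2; bus BusRd Flush; mem=88
  op16 P1: load  L0 → I/M/I on L0; bus (none); mem=94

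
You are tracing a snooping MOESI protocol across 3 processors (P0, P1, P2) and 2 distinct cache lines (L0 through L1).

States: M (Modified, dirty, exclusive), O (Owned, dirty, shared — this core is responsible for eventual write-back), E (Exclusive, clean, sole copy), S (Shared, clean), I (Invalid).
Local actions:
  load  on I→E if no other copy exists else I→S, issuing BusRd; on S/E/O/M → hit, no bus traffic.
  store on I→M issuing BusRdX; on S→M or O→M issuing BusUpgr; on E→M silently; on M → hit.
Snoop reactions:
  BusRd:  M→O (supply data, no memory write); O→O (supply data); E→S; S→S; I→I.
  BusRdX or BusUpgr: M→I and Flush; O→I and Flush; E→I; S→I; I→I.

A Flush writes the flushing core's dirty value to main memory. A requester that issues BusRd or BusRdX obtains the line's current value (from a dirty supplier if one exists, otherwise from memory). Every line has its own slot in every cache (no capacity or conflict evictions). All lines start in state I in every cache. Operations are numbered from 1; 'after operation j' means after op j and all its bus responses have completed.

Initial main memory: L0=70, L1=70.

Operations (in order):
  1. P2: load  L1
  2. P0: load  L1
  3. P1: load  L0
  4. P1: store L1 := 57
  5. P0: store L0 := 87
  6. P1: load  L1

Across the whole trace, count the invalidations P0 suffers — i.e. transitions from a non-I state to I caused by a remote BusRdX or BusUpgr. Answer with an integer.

invalidations = 1

step 1: P2: load  L1  ⟶  IIE  (L1)  txn=BusRd  M[L1]=70
step 2: P0: load  L1  ⟶  SIS  (L1)  txn=BusRd  M[L1]=70
step 3: P1: load  L0  ⟶  IEI  (L0)  txn=BusRd  M[L0]=70
step 4: P1: store L1 := 57  ⟶  IMI  (L1)  txn=BusRdX  M[L1]=70
step 5: P0: store L0 := 87  ⟶  MII  (L0)  txn=BusRdX  M[L0]=70
step 6: P1: load  L1  ⟶  IMI  (L1)  txn=∅  M[L1]=70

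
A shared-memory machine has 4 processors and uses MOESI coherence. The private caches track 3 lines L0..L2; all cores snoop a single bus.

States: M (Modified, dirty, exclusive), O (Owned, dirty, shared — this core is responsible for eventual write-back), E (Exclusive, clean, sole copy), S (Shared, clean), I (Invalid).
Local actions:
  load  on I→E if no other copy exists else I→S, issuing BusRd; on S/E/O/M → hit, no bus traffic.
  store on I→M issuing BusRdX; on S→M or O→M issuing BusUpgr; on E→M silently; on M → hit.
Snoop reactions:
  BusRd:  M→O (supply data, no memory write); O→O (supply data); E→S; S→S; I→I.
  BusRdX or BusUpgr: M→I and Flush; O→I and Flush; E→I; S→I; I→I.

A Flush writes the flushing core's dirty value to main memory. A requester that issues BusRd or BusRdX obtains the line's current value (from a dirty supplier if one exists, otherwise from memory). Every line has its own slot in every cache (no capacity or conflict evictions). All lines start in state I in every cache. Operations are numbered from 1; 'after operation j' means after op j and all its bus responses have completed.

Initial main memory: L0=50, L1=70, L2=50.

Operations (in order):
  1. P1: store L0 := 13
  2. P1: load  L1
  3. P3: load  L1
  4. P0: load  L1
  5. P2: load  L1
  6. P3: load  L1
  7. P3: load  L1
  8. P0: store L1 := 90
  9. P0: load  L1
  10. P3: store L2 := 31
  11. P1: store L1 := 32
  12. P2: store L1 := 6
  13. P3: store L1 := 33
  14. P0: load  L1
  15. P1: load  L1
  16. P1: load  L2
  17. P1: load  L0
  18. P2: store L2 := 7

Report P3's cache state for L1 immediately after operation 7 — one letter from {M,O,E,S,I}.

  op1 P1: store L0 := 13 → I/M/I/I on L0; bus BusRdX; mem=50
  op2 P1: load  L1 → I/E/I/I on L1; bus BusRd; mem=70
  op3 P3: load  L1 → I/S/I/S on L1; bus BusRd; mem=70
  op4 P0: load  L1 → S/S/I/S on L1; bus BusRd; mem=70
  op5 P2: load  L1 → S/S/S/S on L1; bus BusRd; mem=70
  op6 P3: load  L1 → S/S/S/S on L1; bus (none); mem=70
  op7 P3: load  L1 → S/S/S/S on L1; bus (none); mem=70
  op8 P0: store L1 := 90 → M/I/I/I on L1; bus BusUpgr; mem=70
  op9 P0: load  L1 → M/I/I/I on L1; bus (none); mem=70
  op10 P3: store L2 := 31 → I/I/I/M on L2; bus BusRdX; mem=50
  op11 P1: store L1 := 32 → I/M/I/I on L1; bus BusRdX Flush; mem=90
  op12 P2: store L1 := 6 → I/I/M/I on L1; bus BusRdX Flush; mem=32
  op13 P3: store L1 := 33 → I/I/I/M on L1; bus BusRdX Flush; mem=6
  op14 P0: load  L1 → S/I/I/O on L1; bus BusRd; mem=6
  op15 P1: load  L1 → S/S/I/O on L1; bus BusRd; mem=6
  op16 P1: load  L2 → I/S/I/O on L2; bus BusRd; mem=50
  op17 P1: load  L0 → I/M/I/I on L0; bus (none); mem=50
  op18 P2: store L2 := 7 → I/I/M/I on L2; bus BusRdX Flush; mem=31

state = S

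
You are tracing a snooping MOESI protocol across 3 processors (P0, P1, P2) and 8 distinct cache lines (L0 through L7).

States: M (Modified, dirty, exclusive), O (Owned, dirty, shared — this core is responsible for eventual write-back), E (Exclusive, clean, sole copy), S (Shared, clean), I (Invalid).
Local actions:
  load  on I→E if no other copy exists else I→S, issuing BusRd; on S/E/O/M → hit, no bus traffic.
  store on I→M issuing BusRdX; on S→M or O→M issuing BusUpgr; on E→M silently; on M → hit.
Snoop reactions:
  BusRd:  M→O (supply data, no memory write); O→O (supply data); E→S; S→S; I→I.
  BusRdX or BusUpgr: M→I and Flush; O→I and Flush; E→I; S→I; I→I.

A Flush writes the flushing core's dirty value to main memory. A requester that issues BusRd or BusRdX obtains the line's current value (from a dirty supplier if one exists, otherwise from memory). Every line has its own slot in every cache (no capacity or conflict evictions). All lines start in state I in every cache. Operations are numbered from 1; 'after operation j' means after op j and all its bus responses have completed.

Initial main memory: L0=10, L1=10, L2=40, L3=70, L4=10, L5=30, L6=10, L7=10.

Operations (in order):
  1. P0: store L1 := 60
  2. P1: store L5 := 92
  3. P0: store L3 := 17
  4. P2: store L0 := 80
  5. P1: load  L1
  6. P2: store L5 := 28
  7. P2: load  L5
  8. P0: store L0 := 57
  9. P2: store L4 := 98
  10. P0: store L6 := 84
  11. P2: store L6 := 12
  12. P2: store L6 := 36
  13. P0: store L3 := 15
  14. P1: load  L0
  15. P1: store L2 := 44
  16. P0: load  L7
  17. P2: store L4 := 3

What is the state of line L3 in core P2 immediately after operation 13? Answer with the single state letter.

state = I

  op1 P0: store L1 := 60 → M/I/I on L1; bus BusRdX; mem=10
  op2 P1: store L5 := 92 → I/M/I on L5; bus BusRdX; mem=30
  op3 P0: store L3 := 17 → M/I/I on L3; bus BusRdX; mem=70
  op4 P2: store L0 := 80 → I/I/M on L0; bus BusRdX; mem=10
  op5 P1: load  L1 → O/S/I on L1; bus BusRd; mem=10
  op6 P2: store L5 := 28 → I/I/M on L5; bus BusRdX Flush; mem=92
  op7 P2: load  L5 → I/I/M on L5; bus (none); mem=92
  op8 P0: store L0 := 57 → M/I/I on L0; bus BusRdX Flush; mem=80
  op9 P2: store L4 := 98 → I/I/M on L4; bus BusRdX; mem=10
  op10 P0: store L6 := 84 → M/I/I on L6; bus BusRdX; mem=10
  op11 P2: store L6 := 12 → I/I/M on L6; bus BusRdX Flush; mem=84
  op12 P2: store L6 := 36 → I/I/M on L6; bus (none); mem=84
  op13 P0: store L3 := 15 → M/I/I on L3; bus (none); mem=70
  op14 P1: load  L0 → O/S/I on L0; bus BusRd; mem=80
  op15 P1: store L2 := 44 → I/M/I on L2; bus BusRdX; mem=40
  op16 P0: load  L7 → E/I/I on L7; bus BusRd; mem=10
  op17 P2: store L4 := 3 → I/I/M on L4; bus (none); mem=10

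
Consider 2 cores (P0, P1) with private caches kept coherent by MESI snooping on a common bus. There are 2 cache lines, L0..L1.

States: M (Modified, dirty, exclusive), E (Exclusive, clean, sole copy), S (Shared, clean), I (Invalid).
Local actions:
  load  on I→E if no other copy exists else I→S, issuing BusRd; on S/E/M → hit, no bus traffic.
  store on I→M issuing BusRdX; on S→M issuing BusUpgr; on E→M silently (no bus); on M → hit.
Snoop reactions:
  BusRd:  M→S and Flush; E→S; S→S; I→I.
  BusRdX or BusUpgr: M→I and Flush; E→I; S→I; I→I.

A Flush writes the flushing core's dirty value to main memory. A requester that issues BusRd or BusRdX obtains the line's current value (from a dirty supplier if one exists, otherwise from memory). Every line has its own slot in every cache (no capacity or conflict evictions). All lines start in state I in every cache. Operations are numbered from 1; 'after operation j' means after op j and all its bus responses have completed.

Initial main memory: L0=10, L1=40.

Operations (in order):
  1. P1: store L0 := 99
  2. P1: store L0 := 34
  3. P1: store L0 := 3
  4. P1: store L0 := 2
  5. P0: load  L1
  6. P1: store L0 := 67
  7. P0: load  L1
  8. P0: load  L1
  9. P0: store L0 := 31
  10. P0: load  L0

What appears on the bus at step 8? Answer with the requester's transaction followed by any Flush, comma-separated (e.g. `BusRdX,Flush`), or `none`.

[1] P1: store L0 := 99 | P0:I, P1:M(99) | bus: BusRdX
[2] P1: store L0 := 34 | P0:I, P1:M(34) | bus: none
[3] P1: store L0 := 3 | P0:I, P1:M(3) | bus: none
[4] P1: store L0 := 2 | P0:I, P1:M(2) | bus: none
[5] P0: load  L1 | P0:E(40), P1:I | bus: BusRd
[6] P1: store L0 := 67 | P0:I, P1:M(67) | bus: none
[7] P0: load  L1 | P0:E(40), P1:I | bus: none
[8] P0: load  L1 | P0:E(40), P1:I | bus: none
[9] P0: store L0 := 31 | P0:M(31), P1:I | bus: BusRdX,Flush
[10] P0: load  L0 | P0:M(31), P1:I | bus: none

bus = none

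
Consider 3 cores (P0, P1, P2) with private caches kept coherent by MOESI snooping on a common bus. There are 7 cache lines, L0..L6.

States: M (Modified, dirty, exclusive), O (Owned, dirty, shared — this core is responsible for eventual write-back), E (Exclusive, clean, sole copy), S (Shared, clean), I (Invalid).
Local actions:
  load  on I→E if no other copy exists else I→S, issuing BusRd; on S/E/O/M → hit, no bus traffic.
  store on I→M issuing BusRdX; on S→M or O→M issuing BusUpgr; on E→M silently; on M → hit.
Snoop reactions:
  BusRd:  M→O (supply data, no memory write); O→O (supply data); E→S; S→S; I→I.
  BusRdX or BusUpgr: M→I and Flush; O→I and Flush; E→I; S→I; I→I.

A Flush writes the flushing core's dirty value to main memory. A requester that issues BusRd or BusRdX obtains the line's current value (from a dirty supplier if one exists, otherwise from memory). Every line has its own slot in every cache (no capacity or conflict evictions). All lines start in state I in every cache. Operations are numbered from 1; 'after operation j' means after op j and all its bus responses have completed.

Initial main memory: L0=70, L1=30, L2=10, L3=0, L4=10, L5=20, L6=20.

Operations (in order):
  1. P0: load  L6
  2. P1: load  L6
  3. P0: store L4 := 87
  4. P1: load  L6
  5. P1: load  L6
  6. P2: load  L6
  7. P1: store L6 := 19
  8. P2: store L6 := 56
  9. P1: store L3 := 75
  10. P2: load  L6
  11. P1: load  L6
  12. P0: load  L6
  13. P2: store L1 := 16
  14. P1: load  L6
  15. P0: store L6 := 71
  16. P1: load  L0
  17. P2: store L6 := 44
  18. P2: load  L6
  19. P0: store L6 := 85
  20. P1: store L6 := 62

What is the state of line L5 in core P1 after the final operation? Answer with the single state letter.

state = I

  op1 P0: load  L6 → E/I/I on L6; bus BusRd; mem=20
  op2 P1: load  L6 → S/S/I on L6; bus BusRd; mem=20
  op3 P0: store L4 := 87 → M/I/I on L4; bus BusRdX; mem=10
  op4 P1: load  L6 → S/S/I on L6; bus (none); mem=20
  op5 P1: load  L6 → S/S/I on L6; bus (none); mem=20
  op6 P2: load  L6 → S/S/S on L6; bus BusRd; mem=20
  op7 P1: store L6 := 19 → I/M/I on L6; bus BusUpgr; mem=20
  op8 P2: store L6 := 56 → I/I/M on L6; bus BusRdX Flush; mem=19
  op9 P1: store L3 := 75 → I/M/I on L3; bus BusRdX; mem=0
  op10 P2: load  L6 → I/I/M on L6; bus (none); mem=19
  op11 P1: load  L6 → I/S/O on L6; bus BusRd; mem=19
  op12 P0: load  L6 → S/S/O on L6; bus BusRd; mem=19
  op13 P2: store L1 := 16 → I/I/M on L1; bus BusRdX; mem=30
  op14 P1: load  L6 → S/S/O on L6; bus (none); mem=19
  op15 P0: store L6 := 71 → M/I/I on L6; bus BusUpgr Flush; mem=56
  op16 P1: load  L0 → I/E/I on L0; bus BusRd; mem=70
  op17 P2: store L6 := 44 → I/I/M on L6; bus BusRdX Flush; mem=71
  op18 P2: load  L6 → I/I/M on L6; bus (none); mem=71
  op19 P0: store L6 := 85 → M/I/I on L6; bus BusRdX Flush; mem=44
  op20 P1: store L6 := 62 → I/M/I on L6; bus BusRdX Flush; mem=85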